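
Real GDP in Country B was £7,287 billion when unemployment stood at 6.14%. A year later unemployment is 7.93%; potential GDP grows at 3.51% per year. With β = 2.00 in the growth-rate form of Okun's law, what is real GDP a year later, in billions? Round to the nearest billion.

Δu = 7.93 - 6.14 = 1.79 points.
Okun's law (growth form): g_Y = g_Y* - β × Δu = 3.51 - 2.00 × (1.79) = 3.51 - 3.58 = -0.07%.
Real GDP in the next year = 7287 × (1 - 0.07/100) = 7287 × 0.9993 ≈ 7282 billion.

£7,282 billion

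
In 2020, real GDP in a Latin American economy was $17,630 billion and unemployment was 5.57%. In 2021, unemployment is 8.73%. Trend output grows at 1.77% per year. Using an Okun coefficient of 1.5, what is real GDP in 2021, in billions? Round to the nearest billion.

Δu = 8.73 - 5.57 = 3.16 points.
Okun's law (growth form): g_Y = g_Y* - β × Δu = 1.77 - 1.5 × (3.16) = 1.77 - 4.74 = -2.97%.
Real GDP in the next year = 17630 × (1 - 2.97/100) = 17630 × 0.9703 ≈ 17106 billion.

$17,106 billion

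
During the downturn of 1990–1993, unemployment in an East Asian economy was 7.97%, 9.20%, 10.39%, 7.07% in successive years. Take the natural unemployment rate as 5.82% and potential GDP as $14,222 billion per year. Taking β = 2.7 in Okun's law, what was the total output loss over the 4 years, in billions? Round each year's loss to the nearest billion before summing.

Year 1990: gap = -2.7 × (7.97 - 5.82) = -5.805%, loss ≈ 14222 × 5.805/100 ≈ 826.
Year 1991: gap = -2.7 × (9.2 - 5.82) = -9.126%, loss ≈ 14222 × 9.126/100 ≈ 1298.
Year 1992: gap = -2.7 × (10.39 - 5.82) = -12.339%, loss ≈ 14222 × 12.339/100 ≈ 1755.
Year 1993: gap = -2.7 × (7.07 - 5.82) = -3.375%, loss ≈ 14222 × 3.375/100 ≈ 480.
Total lost output = 826 + 1298 + 1755 + 480 = 4359 billion.

$4,359 billion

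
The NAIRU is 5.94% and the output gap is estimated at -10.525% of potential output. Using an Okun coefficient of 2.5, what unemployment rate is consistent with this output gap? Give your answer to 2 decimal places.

From Okun's law, u - u* = -(output gap)/β = -(-10.525)/2.5 = 4.21 points.
So u = 5.94 + 4.21 = 10.15%.

10.15%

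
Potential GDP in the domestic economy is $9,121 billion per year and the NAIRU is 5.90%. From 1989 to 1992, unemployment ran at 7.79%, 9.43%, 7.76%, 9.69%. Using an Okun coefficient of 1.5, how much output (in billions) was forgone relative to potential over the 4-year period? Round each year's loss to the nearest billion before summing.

$1,515 billion

Year 1989: gap = -1.5 × (7.79 - 5.9) = -2.835%, loss ≈ 9121 × 2.835/100 ≈ 259.
Year 1990: gap = -1.5 × (9.43 - 5.9) = -5.295%, loss ≈ 9121 × 5.295/100 ≈ 483.
Year 1991: gap = -1.5 × (7.76 - 5.9) = -2.79%, loss ≈ 9121 × 2.79/100 ≈ 254.
Year 1992: gap = -1.5 × (9.69 - 5.9) = -5.685%, loss ≈ 9121 × 5.685/100 ≈ 519.
Total lost output = 259 + 483 + 254 + 519 = 1515 billion.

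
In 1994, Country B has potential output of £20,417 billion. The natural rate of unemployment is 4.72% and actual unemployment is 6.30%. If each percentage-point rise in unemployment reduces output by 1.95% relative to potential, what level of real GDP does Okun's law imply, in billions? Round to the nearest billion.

£19,788 billion

Unemployment gap = 6.3 - 4.72 = 1.58 points, so the output gap is -1.95 × 1.58 = -3.081%.
Actual GDP = 20417 × (1 - 3.081/100) = 20417 × 0.96919 ≈ 19788 billion.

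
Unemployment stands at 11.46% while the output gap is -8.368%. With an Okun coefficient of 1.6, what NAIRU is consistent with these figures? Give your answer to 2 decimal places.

From Okun's law, u - u* = -(output gap)/β = -(-8.368)/1.6 = 5.23 points.
So u* = 11.46 - 5.23 = 6.23%.

6.23%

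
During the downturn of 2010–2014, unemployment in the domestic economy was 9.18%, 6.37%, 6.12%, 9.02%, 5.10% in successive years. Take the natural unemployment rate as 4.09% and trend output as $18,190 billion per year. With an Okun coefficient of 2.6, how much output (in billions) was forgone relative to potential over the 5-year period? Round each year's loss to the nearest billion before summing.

$7,255 billion

Year 2010: gap = -2.6 × (9.18 - 4.09) = -13.234%, loss ≈ 18190 × 13.234/100 ≈ 2407.
Year 2011: gap = -2.6 × (6.37 - 4.09) = -5.928%, loss ≈ 18190 × 5.928/100 ≈ 1078.
Year 2012: gap = -2.6 × (6.12 - 4.09) = -5.278%, loss ≈ 18190 × 5.278/100 ≈ 960.
Year 2013: gap = -2.6 × (9.02 - 4.09) = -12.818%, loss ≈ 18190 × 12.818/100 ≈ 2332.
Year 2014: gap = -2.6 × (5.1 - 4.09) = -2.626%, loss ≈ 18190 × 2.626/100 ≈ 478.
Total lost output = 2407 + 1078 + 960 + 2332 + 478 = 7255 billion.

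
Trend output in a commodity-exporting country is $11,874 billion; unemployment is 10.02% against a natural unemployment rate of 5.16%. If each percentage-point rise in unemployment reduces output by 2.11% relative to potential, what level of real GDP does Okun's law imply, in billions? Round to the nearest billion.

Unemployment gap = 10.02 - 5.16 = 4.86 points, so the output gap is -2.11 × 4.86 = -10.2546%.
Actual GDP = 11874 × (1 - 10.2546/100) = 11874 × 0.897454 ≈ 10656 billion.

$10,656 billion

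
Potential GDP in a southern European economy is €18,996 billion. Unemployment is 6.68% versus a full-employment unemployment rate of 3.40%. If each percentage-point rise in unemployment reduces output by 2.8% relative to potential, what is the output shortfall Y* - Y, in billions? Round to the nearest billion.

€1,745 billion

Output gap = -2.8 × (6.68 - 3.4) = -2.8 × 3.28 = -9.184%.
Actual GDP ≈ 18996 × 0.90816 ≈ 17251 billion, so the shortfall is 18996 - 17251 = 1745 billion.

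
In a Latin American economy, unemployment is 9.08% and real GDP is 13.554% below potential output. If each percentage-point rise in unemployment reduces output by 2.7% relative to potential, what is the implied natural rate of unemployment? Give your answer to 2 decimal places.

From Okun's law, u - u* = -(output gap)/β = -(-13.554)/2.7 = 5.02 points.
So u* = 9.08 - 5.02 = 4.06%.

4.06%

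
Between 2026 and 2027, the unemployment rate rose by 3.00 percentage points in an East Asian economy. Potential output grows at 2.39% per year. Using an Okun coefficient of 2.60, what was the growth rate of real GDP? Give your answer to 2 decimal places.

-5.41%

Growth-rate Okun's law: g_Y = g_Y* - β × Δu.
g_Y = 2.39 - 2.60 × (3.00) = 2.39 - 7.8 = -5.41%, i.e. -5.41% to 2 d.p.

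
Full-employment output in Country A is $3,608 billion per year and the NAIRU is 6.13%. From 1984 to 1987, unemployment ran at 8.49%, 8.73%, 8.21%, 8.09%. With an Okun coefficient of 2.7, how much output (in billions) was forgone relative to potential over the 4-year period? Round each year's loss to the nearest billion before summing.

$877 billion

Year 1984: gap = -2.7 × (8.49 - 6.13) = -6.372%, loss ≈ 3608 × 6.372/100 ≈ 230.
Year 1985: gap = -2.7 × (8.73 - 6.13) = -7.02%, loss ≈ 3608 × 7.02/100 ≈ 253.
Year 1986: gap = -2.7 × (8.21 - 6.13) = -5.616%, loss ≈ 3608 × 5.616/100 ≈ 203.
Year 1987: gap = -2.7 × (8.09 - 6.13) = -5.292%, loss ≈ 3608 × 5.292/100 ≈ 191.
Total lost output = 230 + 253 + 203 + 191 = 877 billion.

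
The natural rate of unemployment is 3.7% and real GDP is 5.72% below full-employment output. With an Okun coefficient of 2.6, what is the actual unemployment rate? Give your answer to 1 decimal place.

5.9%

From Okun's law, u - u* = -(output gap)/β = -(-5.72)/2.6 = 2.2 points.
So u = 3.7 + 2.2 = 5.9%.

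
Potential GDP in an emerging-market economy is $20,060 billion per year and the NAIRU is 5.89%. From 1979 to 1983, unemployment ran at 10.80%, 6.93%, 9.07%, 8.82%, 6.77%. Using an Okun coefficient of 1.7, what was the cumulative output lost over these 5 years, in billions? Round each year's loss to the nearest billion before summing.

Year 1979: gap = -1.7 × (10.8 - 5.89) = -8.347%, loss ≈ 20060 × 8.347/100 ≈ 1674.
Year 1980: gap = -1.7 × (6.93 - 5.89) = -1.768%, loss ≈ 20060 × 1.768/100 ≈ 355.
Year 1981: gap = -1.7 × (9.07 - 5.89) = -5.406%, loss ≈ 20060 × 5.406/100 ≈ 1084.
Year 1982: gap = -1.7 × (8.82 - 5.89) = -4.981%, loss ≈ 20060 × 4.981/100 ≈ 999.
Year 1983: gap = -1.7 × (6.77 - 5.89) = -1.496%, loss ≈ 20060 × 1.496/100 ≈ 300.
Total lost output = 1674 + 355 + 1084 + 999 + 300 = 4412 billion.

$4,412 billion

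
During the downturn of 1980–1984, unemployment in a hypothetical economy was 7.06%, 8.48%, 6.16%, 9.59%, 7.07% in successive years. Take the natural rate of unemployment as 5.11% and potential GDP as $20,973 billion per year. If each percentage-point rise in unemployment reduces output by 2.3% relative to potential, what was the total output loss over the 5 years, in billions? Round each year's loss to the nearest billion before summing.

$6,179 billion

Year 1980: gap = -2.3 × (7.06 - 5.11) = -4.485%, loss ≈ 20973 × 4.485/100 ≈ 941.
Year 1981: gap = -2.3 × (8.48 - 5.11) = -7.751%, loss ≈ 20973 × 7.751/100 ≈ 1626.
Year 1982: gap = -2.3 × (6.16 - 5.11) = -2.415%, loss ≈ 20973 × 2.415/100 ≈ 506.
Year 1983: gap = -2.3 × (9.59 - 5.11) = -10.304%, loss ≈ 20973 × 10.304/100 ≈ 2161.
Year 1984: gap = -2.3 × (7.07 - 5.11) = -4.508%, loss ≈ 20973 × 4.508/100 ≈ 945.
Total lost output = 941 + 1626 + 506 + 2161 + 945 = 6179 billion.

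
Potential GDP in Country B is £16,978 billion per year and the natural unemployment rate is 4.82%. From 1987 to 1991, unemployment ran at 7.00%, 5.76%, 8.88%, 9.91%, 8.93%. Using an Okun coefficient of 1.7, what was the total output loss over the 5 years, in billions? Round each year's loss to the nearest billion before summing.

£4,727 billion

Year 1987: gap = -1.7 × (7 - 4.82) = -3.706%, loss ≈ 16978 × 3.706/100 ≈ 629.
Year 1988: gap = -1.7 × (5.76 - 4.82) = -1.598%, loss ≈ 16978 × 1.598/100 ≈ 271.
Year 1989: gap = -1.7 × (8.88 - 4.82) = -6.902%, loss ≈ 16978 × 6.902/100 ≈ 1172.
Year 1990: gap = -1.7 × (9.91 - 4.82) = -8.653%, loss ≈ 16978 × 8.653/100 ≈ 1469.
Year 1991: gap = -1.7 × (8.93 - 4.82) = -6.987%, loss ≈ 16978 × 6.987/100 ≈ 1186.
Total lost output = 629 + 271 + 1172 + 1469 + 1186 = 4727 billion.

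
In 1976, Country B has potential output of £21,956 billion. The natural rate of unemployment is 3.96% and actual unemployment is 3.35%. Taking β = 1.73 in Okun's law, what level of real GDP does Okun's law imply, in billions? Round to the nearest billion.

£22,188 billion

Unemployment gap = 3.35 - 3.96 = -0.61 points, so the output gap is -1.73 × (-0.61) = 1.0553%.
Actual GDP = 21956 × (1 + 1.0553/100) = 21956 × 1.010553 ≈ 22188 billion.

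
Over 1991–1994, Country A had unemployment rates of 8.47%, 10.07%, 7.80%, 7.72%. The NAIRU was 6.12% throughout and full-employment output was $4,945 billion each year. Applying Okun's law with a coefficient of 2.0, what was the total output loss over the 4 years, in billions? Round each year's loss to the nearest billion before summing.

Year 1991: gap = -2.0 × (8.47 - 6.12) = -4.7%, loss ≈ 4945 × 4.7/100 ≈ 232.
Year 1992: gap = -2.0 × (10.07 - 6.12) = -7.9%, loss ≈ 4945 × 7.9/100 ≈ 391.
Year 1993: gap = -2.0 × (7.8 - 6.12) = -3.36%, loss ≈ 4945 × 3.36/100 ≈ 166.
Year 1994: gap = -2.0 × (7.72 - 6.12) = -3.2%, loss ≈ 4945 × 3.2/100 ≈ 158.
Total lost output = 232 + 391 + 166 + 158 = 947 billion.

$947 billion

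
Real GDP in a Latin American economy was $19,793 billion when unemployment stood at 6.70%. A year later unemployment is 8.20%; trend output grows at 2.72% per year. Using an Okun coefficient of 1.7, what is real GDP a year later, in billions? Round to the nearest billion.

Δu = 8.2 - 6.7 = 1.5 points.
Okun's law (growth form): g_Y = g_Y* - β × Δu = 2.72 - 1.7 × (1.50) = 2.72 - 2.55 = 0.17%.
Real GDP in the next year = 19793 × (1 + 0.17/100) = 19793 × 1.0017 ≈ 19827 billion.

$19,827 billion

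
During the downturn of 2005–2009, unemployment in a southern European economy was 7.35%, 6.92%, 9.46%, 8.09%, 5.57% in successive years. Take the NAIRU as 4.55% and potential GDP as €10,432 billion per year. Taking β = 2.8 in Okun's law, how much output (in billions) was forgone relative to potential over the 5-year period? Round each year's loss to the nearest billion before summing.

€4,276 billion

Year 2005: gap = -2.8 × (7.35 - 4.55) = -7.84%, loss ≈ 10432 × 7.84/100 ≈ 818.
Year 2006: gap = -2.8 × (6.92 - 4.55) = -6.636%, loss ≈ 10432 × 6.636/100 ≈ 692.
Year 2007: gap = -2.8 × (9.46 - 4.55) = -13.748%, loss ≈ 10432 × 13.748/100 ≈ 1434.
Year 2008: gap = -2.8 × (8.09 - 4.55) = -9.912%, loss ≈ 10432 × 9.912/100 ≈ 1034.
Year 2009: gap = -2.8 × (5.57 - 4.55) = -2.856%, loss ≈ 10432 × 2.856/100 ≈ 298.
Total lost output = 818 + 692 + 1434 + 1034 + 298 = 4276 billion.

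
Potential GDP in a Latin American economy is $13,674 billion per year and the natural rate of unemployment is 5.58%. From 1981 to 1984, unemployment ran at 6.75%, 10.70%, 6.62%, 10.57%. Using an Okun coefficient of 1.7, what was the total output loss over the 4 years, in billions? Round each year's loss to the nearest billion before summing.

Year 1981: gap = -1.7 × (6.75 - 5.58) = -1.989%, loss ≈ 13674 × 1.989/100 ≈ 272.
Year 1982: gap = -1.7 × (10.7 - 5.58) = -8.704%, loss ≈ 13674 × 8.704/100 ≈ 1190.
Year 1983: gap = -1.7 × (6.62 - 5.58) = -1.768%, loss ≈ 13674 × 1.768/100 ≈ 242.
Year 1984: gap = -1.7 × (10.57 - 5.58) = -8.483%, loss ≈ 13674 × 8.483/100 ≈ 1160.
Total lost output = 272 + 1190 + 242 + 1160 = 2864 billion.

$2,864 billion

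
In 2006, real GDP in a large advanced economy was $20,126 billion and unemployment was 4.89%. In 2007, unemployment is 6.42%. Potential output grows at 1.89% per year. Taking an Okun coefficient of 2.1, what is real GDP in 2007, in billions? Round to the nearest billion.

Δu = 6.42 - 4.89 = 1.53 points.
Okun's law (growth form): g_Y = g_Y* - β × Δu = 1.89 - 2.1 × (1.53) = 1.89 - 3.213 = -1.323%.
Real GDP in the next year = 20126 × (1 - 1.323/100) = 20126 × 0.98677 ≈ 19860 billion.

$19,860 billion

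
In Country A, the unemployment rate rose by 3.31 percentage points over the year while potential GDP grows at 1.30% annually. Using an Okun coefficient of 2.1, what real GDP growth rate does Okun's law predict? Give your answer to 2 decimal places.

Growth-rate Okun's law: g_Y = g_Y* - β × Δu.
g_Y = 1.30 - 2.1 × (3.31) = 1.3 - 6.951 = -5.651%, i.e. -5.65% to 2 d.p.

-5.65%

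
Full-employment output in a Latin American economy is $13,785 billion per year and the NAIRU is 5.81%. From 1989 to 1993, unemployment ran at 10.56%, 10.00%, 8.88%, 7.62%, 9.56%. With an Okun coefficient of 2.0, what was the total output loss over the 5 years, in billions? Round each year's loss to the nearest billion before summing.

Year 1989: gap = -2.0 × (10.56 - 5.81) = -9.5%, loss ≈ 13785 × 9.5/100 ≈ 1310.
Year 1990: gap = -2.0 × (10 - 5.81) = -8.38%, loss ≈ 13785 × 8.38/100 ≈ 1155.
Year 1991: gap = -2.0 × (8.88 - 5.81) = -6.14%, loss ≈ 13785 × 6.14/100 ≈ 846.
Year 1992: gap = -2.0 × (7.62 - 5.81) = -3.62%, loss ≈ 13785 × 3.62/100 ≈ 499.
Year 1993: gap = -2.0 × (9.56 - 5.81) = -7.5%, loss ≈ 13785 × 7.5/100 ≈ 1034.
Total lost output = 1310 + 1155 + 846 + 499 + 1034 = 4844 billion.

$4,844 billion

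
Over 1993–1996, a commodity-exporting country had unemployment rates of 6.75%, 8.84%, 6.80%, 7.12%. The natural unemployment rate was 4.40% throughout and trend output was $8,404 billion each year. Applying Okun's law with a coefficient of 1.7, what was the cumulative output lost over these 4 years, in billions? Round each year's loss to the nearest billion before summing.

$1,702 billion

Year 1993: gap = -1.7 × (6.75 - 4.4) = -3.995%, loss ≈ 8404 × 3.995/100 ≈ 336.
Year 1994: gap = -1.7 × (8.84 - 4.4) = -7.548%, loss ≈ 8404 × 7.548/100 ≈ 634.
Year 1995: gap = -1.7 × (6.8 - 4.4) = -4.08%, loss ≈ 8404 × 4.08/100 ≈ 343.
Year 1996: gap = -1.7 × (7.12 - 4.4) = -4.624%, loss ≈ 8404 × 4.624/100 ≈ 389.
Total lost output = 336 + 634 + 343 + 389 = 1702 billion.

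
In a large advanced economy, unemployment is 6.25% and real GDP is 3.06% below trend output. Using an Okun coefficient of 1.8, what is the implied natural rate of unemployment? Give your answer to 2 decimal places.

From Okun's law, u - u* = -(output gap)/β = -(-3.06)/1.8 = 1.7 points.
So u* = 6.25 - 1.7 = 4.55%.

4.55%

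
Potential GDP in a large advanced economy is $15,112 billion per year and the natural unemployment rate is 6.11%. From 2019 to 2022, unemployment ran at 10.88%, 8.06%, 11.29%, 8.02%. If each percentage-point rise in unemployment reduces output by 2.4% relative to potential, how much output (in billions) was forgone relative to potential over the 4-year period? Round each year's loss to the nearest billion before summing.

$5,009 billion

Year 2019: gap = -2.4 × (10.88 - 6.11) = -11.448%, loss ≈ 15112 × 11.448/100 ≈ 1730.
Year 2020: gap = -2.4 × (8.06 - 6.11) = -4.68%, loss ≈ 15112 × 4.68/100 ≈ 707.
Year 2021: gap = -2.4 × (11.29 - 6.11) = -12.432%, loss ≈ 15112 × 12.432/100 ≈ 1879.
Year 2022: gap = -2.4 × (8.02 - 6.11) = -4.584%, loss ≈ 15112 × 4.584/100 ≈ 693.
Total lost output = 1730 + 707 + 1879 + 693 = 5009 billion.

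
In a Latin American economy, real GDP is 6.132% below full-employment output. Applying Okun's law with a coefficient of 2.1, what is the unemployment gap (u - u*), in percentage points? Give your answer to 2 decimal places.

2.92 percentage points

Okun's law: output gap = -β × (u - u*), so u - u* = -(output gap)/β.
u - u* = -(-6.132)/2.1 = 2.92 percentage points.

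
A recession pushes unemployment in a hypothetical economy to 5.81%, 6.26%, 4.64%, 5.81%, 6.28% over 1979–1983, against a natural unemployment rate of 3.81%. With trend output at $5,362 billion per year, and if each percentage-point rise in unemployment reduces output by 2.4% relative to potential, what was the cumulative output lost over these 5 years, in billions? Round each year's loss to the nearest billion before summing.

$1,254 billion

Year 1979: gap = -2.4 × (5.81 - 3.81) = -4.8%, loss ≈ 5362 × 4.8/100 ≈ 257.
Year 1980: gap = -2.4 × (6.26 - 3.81) = -5.88%, loss ≈ 5362 × 5.88/100 ≈ 315.
Year 1981: gap = -2.4 × (4.64 - 3.81) = -1.992%, loss ≈ 5362 × 1.992/100 ≈ 107.
Year 1982: gap = -2.4 × (5.81 - 3.81) = -4.8%, loss ≈ 5362 × 4.8/100 ≈ 257.
Year 1983: gap = -2.4 × (6.28 - 3.81) = -5.928%, loss ≈ 5362 × 5.928/100 ≈ 318.
Total lost output = 257 + 315 + 107 + 257 + 318 = 1254 billion.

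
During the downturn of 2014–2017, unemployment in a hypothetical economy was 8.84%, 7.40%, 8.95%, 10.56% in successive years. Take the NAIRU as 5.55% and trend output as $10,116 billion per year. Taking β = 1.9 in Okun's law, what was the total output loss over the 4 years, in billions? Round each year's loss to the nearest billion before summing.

$2,604 billion

Year 2014: gap = -1.9 × (8.84 - 5.55) = -6.251%, loss ≈ 10116 × 6.251/100 ≈ 632.
Year 2015: gap = -1.9 × (7.4 - 5.55) = -3.515%, loss ≈ 10116 × 3.515/100 ≈ 356.
Year 2016: gap = -1.9 × (8.95 - 5.55) = -6.46%, loss ≈ 10116 × 6.46/100 ≈ 653.
Year 2017: gap = -1.9 × (10.56 - 5.55) = -9.519%, loss ≈ 10116 × 9.519/100 ≈ 963.
Total lost output = 632 + 356 + 653 + 963 = 2604 billion.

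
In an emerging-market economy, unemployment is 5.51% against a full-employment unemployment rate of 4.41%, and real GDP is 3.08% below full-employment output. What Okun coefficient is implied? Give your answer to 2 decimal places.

β ≈ 2.80

Okun's law: output gap = -β × (u - u*).
-3.08 = -β × (5.51 - 4.41) = -β × 1.1, so β = 3.08/1.1 = 2.80.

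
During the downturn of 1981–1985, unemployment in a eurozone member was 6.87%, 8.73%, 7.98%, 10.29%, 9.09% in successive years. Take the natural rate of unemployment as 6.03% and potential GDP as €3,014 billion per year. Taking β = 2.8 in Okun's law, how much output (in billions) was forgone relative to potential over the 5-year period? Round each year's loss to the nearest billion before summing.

Year 1981: gap = -2.8 × (6.87 - 6.03) = -2.352%, loss ≈ 3014 × 2.352/100 ≈ 71.
Year 1982: gap = -2.8 × (8.73 - 6.03) = -7.56%, loss ≈ 3014 × 7.56/100 ≈ 228.
Year 1983: gap = -2.8 × (7.98 - 6.03) = -5.46%, loss ≈ 3014 × 5.46/100 ≈ 165.
Year 1984: gap = -2.8 × (10.29 - 6.03) = -11.928%, loss ≈ 3014 × 11.928/100 ≈ 360.
Year 1985: gap = -2.8 × (9.09 - 6.03) = -8.568%, loss ≈ 3014 × 8.568/100 ≈ 258.
Total lost output = 71 + 228 + 165 + 360 + 258 = 1082 billion.

€1,082 billion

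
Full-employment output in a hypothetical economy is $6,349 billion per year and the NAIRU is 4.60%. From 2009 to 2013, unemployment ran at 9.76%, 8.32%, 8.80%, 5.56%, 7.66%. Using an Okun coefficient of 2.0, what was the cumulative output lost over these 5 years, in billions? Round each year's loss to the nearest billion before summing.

$2,171 billion

Year 2009: gap = -2.0 × (9.76 - 4.6) = -10.32%, loss ≈ 6349 × 10.32/100 ≈ 655.
Year 2010: gap = -2.0 × (8.32 - 4.6) = -7.44%, loss ≈ 6349 × 7.44/100 ≈ 472.
Year 2011: gap = -2.0 × (8.8 - 4.6) = -8.4%, loss ≈ 6349 × 8.4/100 ≈ 533.
Year 2012: gap = -2.0 × (5.56 - 4.6) = -1.92%, loss ≈ 6349 × 1.92/100 ≈ 122.
Year 2013: gap = -2.0 × (7.66 - 4.6) = -6.12%, loss ≈ 6349 × 6.12/100 ≈ 389.
Total lost output = 655 + 472 + 533 + 122 + 389 = 2171 billion.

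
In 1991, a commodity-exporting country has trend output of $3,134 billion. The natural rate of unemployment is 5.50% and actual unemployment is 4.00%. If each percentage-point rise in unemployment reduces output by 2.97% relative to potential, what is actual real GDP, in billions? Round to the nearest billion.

Unemployment gap = 4 - 5.5 = -1.5 points, so the output gap is -2.97 × (-1.5) = 4.455%.
Actual GDP = 3134 × (1 + 4.455/100) = 3134 × 1.04455 ≈ 3274 billion.

$3,274 billion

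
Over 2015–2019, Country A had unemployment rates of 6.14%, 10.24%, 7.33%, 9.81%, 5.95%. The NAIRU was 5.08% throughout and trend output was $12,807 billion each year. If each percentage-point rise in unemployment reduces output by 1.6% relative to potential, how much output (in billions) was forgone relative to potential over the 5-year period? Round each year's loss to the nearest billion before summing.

Year 2015: gap = -1.6 × (6.14 - 5.08) = -1.696%, loss ≈ 12807 × 1.696/100 ≈ 217.
Year 2016: gap = -1.6 × (10.24 - 5.08) = -8.256%, loss ≈ 12807 × 8.256/100 ≈ 1057.
Year 2017: gap = -1.6 × (7.33 - 5.08) = -3.6%, loss ≈ 12807 × 3.6/100 ≈ 461.
Year 2018: gap = -1.6 × (9.81 - 5.08) = -7.568%, loss ≈ 12807 × 7.568/100 ≈ 969.
Year 2019: gap = -1.6 × (5.95 - 5.08) = -1.392%, loss ≈ 12807 × 1.392/100 ≈ 178.
Total lost output = 217 + 1057 + 461 + 969 + 178 = 2882 billion.

$2,882 billion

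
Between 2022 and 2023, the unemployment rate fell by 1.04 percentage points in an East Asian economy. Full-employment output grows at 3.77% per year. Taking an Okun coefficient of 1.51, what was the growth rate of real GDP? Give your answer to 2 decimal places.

Growth-rate Okun's law: g_Y = g_Y* - β × Δu.
g_Y = 3.77 - 1.51 × (-1.04) = 3.77 + 1.5704 = 5.3404%, i.e. 5.34% to 2 d.p.

5.34%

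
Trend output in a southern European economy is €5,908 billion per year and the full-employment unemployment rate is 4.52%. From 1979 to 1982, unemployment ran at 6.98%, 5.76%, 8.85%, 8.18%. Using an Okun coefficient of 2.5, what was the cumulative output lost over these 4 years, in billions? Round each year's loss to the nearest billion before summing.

€1,727 billion

Year 1979: gap = -2.5 × (6.98 - 4.52) = -6.15%, loss ≈ 5908 × 6.15/100 ≈ 363.
Year 1980: gap = -2.5 × (5.76 - 4.52) = -3.1%, loss ≈ 5908 × 3.1/100 ≈ 183.
Year 1981: gap = -2.5 × (8.85 - 4.52) = -10.825%, loss ≈ 5908 × 10.825/100 ≈ 640.
Year 1982: gap = -2.5 × (8.18 - 4.52) = -9.15%, loss ≈ 5908 × 9.15/100 ≈ 541.
Total lost output = 363 + 183 + 640 + 541 = 1727 billion.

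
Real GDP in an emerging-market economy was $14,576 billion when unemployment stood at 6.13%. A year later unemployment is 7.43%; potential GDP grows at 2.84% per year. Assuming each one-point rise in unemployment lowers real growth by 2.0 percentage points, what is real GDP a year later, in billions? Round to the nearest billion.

$14,611 billion

Δu = 7.43 - 6.13 = 1.3 points.
Okun's law (growth form): g_Y = g_Y* - β × Δu = 2.84 - 2.0 × (1.30) = 2.84 - 2.6 = 0.24%.
Real GDP in the next year = 14576 × (1 + 0.24/100) = 14576 × 1.0024 ≈ 14611 billion.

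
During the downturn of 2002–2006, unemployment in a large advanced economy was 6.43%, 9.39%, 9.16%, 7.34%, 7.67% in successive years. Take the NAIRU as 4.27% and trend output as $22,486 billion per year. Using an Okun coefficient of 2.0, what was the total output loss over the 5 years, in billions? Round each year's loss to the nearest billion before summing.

$8,383 billion

Year 2002: gap = -2.0 × (6.43 - 4.27) = -4.32%, loss ≈ 22486 × 4.32/100 ≈ 971.
Year 2003: gap = -2.0 × (9.39 - 4.27) = -10.24%, loss ≈ 22486 × 10.24/100 ≈ 2303.
Year 2004: gap = -2.0 × (9.16 - 4.27) = -9.78%, loss ≈ 22486 × 9.78/100 ≈ 2199.
Year 2005: gap = -2.0 × (7.34 - 4.27) = -6.14%, loss ≈ 22486 × 6.14/100 ≈ 1381.
Year 2006: gap = -2.0 × (7.67 - 4.27) = -6.8%, loss ≈ 22486 × 6.8/100 ≈ 1529.
Total lost output = 971 + 2303 + 2199 + 1381 + 1529 = 8383 billion.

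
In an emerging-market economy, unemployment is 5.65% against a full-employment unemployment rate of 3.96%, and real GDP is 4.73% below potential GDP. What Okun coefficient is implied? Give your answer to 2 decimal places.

Okun's law: output gap = -β × (u - u*).
-4.73 = -β × (5.65 - 3.96) = -β × 1.69, so β = 4.73/1.69 = 2.80.

β ≈ 2.80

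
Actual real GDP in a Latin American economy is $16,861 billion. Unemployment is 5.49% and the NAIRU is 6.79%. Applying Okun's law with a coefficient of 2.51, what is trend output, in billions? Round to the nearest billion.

Unemployment gap = 5.49 - 6.79 = -1.3 points, so output gap = -2.51 × (-1.3) = 3.263%.
Since Y = Y* × (1 + gap/100), Y* = 16861/1.03263 ≈ 16328 billion.

$16,328 billion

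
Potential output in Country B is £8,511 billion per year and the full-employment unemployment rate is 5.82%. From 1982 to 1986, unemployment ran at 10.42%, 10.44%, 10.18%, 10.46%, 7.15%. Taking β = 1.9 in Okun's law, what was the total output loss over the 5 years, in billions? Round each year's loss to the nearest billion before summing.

Year 1982: gap = -1.9 × (10.42 - 5.82) = -8.74%, loss ≈ 8511 × 8.74/100 ≈ 744.
Year 1983: gap = -1.9 × (10.44 - 5.82) = -8.778%, loss ≈ 8511 × 8.778/100 ≈ 747.
Year 1984: gap = -1.9 × (10.18 - 5.82) = -8.284%, loss ≈ 8511 × 8.284/100 ≈ 705.
Year 1985: gap = -1.9 × (10.46 - 5.82) = -8.816%, loss ≈ 8511 × 8.816/100 ≈ 750.
Year 1986: gap = -1.9 × (7.15 - 5.82) = -2.527%, loss ≈ 8511 × 2.527/100 ≈ 215.
Total lost output = 744 + 747 + 705 + 750 + 215 = 3161 billion.

£3,161 billion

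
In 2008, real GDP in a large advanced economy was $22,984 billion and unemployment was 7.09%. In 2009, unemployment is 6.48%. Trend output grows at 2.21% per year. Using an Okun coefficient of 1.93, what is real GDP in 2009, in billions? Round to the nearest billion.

Δu = 6.48 - 7.09 = -0.61 points.
Okun's law (growth form): g_Y = g_Y* - β × Δu = 2.21 - 1.93 × (-0.61) = 2.21 + 1.1773 = 3.3873%.
Real GDP in the next year = 22984 × (1 + 3.3873/100) = 22984 × 1.033873 ≈ 23763 billion.

$23,763 billion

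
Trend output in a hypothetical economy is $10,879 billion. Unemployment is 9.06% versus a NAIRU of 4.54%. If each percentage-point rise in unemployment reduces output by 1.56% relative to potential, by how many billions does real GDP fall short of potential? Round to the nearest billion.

$767 billion

Output gap = -1.56 × (9.06 - 4.54) = -1.56 × 4.52 = -7.0512%.
Actual GDP ≈ 10879 × 0.929488 ≈ 10112 billion, so the shortfall is 10879 - 10112 = 767 billion.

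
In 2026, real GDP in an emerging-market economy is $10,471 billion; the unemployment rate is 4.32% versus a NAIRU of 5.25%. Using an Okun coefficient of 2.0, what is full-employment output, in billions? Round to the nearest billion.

Unemployment gap = 4.32 - 5.25 = -0.93 points, so output gap = -2 × (-0.93) = 1.86%.
Since Y = Y* × (1 + gap/100), Y* = 10471/1.0186 ≈ 10280 billion.

$10,280 billion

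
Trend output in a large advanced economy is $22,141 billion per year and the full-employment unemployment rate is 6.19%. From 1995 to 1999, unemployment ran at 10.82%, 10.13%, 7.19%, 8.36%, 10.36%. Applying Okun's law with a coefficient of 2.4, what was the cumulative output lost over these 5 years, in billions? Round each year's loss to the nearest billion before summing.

$8,454 billion

Year 1995: gap = -2.4 × (10.82 - 6.19) = -11.112%, loss ≈ 22141 × 11.112/100 ≈ 2460.
Year 1996: gap = -2.4 × (10.13 - 6.19) = -9.456%, loss ≈ 22141 × 9.456/100 ≈ 2094.
Year 1997: gap = -2.4 × (7.19 - 6.19) = -2.4%, loss ≈ 22141 × 2.4/100 ≈ 531.
Year 1998: gap = -2.4 × (8.36 - 6.19) = -5.208%, loss ≈ 22141 × 5.208/100 ≈ 1153.
Year 1999: gap = -2.4 × (10.36 - 6.19) = -10.008%, loss ≈ 22141 × 10.008/100 ≈ 2216.
Total lost output = 2460 + 2094 + 531 + 1153 + 2216 = 8454 billion.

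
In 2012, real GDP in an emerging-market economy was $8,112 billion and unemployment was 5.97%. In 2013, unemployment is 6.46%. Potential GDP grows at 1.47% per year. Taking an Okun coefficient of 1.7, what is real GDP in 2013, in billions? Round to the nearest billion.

$8,164 billion

Δu = 6.46 - 5.97 = 0.49 points.
Okun's law (growth form): g_Y = g_Y* - β × Δu = 1.47 - 1.7 × (0.49) = 1.47 - 0.833 = 0.637%.
Real GDP in the next year = 8112 × (1 + 0.637/100) = 8112 × 1.00637 ≈ 8164 billion.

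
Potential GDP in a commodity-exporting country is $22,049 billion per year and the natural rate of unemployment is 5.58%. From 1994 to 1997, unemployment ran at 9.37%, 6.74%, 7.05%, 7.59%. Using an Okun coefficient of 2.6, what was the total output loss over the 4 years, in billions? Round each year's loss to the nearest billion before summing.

Year 1994: gap = -2.6 × (9.37 - 5.58) = -9.854%, loss ≈ 22049 × 9.854/100 ≈ 2173.
Year 1995: gap = -2.6 × (6.74 - 5.58) = -3.016%, loss ≈ 22049 × 3.016/100 ≈ 665.
Year 1996: gap = -2.6 × (7.05 - 5.58) = -3.822%, loss ≈ 22049 × 3.822/100 ≈ 843.
Year 1997: gap = -2.6 × (7.59 - 5.58) = -5.226%, loss ≈ 22049 × 5.226/100 ≈ 1152.
Total lost output = 2173 + 665 + 843 + 1152 = 4833 billion.

$4,833 billion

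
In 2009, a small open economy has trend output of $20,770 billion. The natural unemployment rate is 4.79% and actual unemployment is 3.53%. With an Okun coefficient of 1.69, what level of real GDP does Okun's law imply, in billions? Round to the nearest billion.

$21,212 billion

Unemployment gap = 3.53 - 4.79 = -1.26 points, so the output gap is -1.69 × (-1.26) = 2.1294%.
Actual GDP = 20770 × (1 + 2.1294/100) = 20770 × 1.021294 ≈ 21212 billion.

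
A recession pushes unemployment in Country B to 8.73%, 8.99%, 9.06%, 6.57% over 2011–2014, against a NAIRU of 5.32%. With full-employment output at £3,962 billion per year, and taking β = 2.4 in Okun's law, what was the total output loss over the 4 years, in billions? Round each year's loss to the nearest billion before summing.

Year 2011: gap = -2.4 × (8.73 - 5.32) = -8.184%, loss ≈ 3962 × 8.184/100 ≈ 324.
Year 2012: gap = -2.4 × (8.99 - 5.32) = -8.808%, loss ≈ 3962 × 8.808/100 ≈ 349.
Year 2013: gap = -2.4 × (9.06 - 5.32) = -8.976%, loss ≈ 3962 × 8.976/100 ≈ 356.
Year 2014: gap = -2.4 × (6.57 - 5.32) = -3%, loss ≈ 3962 × 3/100 ≈ 119.
Total lost output = 324 + 349 + 356 + 119 = 1148 billion.

£1,148 billion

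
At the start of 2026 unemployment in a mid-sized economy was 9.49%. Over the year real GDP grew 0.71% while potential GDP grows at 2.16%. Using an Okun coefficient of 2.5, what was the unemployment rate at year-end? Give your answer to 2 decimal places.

Growth-rate Okun's law: g_Y = g_Y* - β × Δu, so Δu = (g_Y* - g_Y)/β.
Δu = (2.16 - 0.71)/2.5 = 1.45/2.5 = 0.58 percentage points.
Year-end unemployment = 9.49 + 0.58 = 10.07%.

10.07%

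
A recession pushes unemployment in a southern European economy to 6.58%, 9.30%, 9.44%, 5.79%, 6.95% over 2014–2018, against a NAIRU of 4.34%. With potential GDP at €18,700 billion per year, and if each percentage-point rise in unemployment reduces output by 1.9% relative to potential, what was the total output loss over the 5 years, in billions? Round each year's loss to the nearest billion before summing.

Year 2014: gap = -1.9 × (6.58 - 4.34) = -4.256%, loss ≈ 18700 × 4.256/100 ≈ 796.
Year 2015: gap = -1.9 × (9.3 - 4.34) = -9.424%, loss ≈ 18700 × 9.424/100 ≈ 1762.
Year 2016: gap = -1.9 × (9.44 - 4.34) = -9.69%, loss ≈ 18700 × 9.69/100 ≈ 1812.
Year 2017: gap = -1.9 × (5.79 - 4.34) = -2.755%, loss ≈ 18700 × 2.755/100 ≈ 515.
Year 2018: gap = -1.9 × (6.95 - 4.34) = -4.959%, loss ≈ 18700 × 4.959/100 ≈ 927.
Total lost output = 796 + 1762 + 1812 + 515 + 927 = 5812 billion.

€5,812 billion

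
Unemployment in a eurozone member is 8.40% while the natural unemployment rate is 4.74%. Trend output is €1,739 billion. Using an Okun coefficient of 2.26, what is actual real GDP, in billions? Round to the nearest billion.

Unemployment gap = 8.4 - 4.74 = 3.66 points, so the output gap is -2.26 × 3.66 = -8.2716%.
Actual GDP = 1739 × (1 - 8.2716/100) = 1739 × 0.917284 ≈ 1595 billion.

€1,595 billion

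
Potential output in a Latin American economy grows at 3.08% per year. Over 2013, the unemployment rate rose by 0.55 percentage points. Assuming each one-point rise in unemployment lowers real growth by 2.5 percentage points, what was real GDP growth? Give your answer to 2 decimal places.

1.71%

Growth-rate Okun's law: g_Y = g_Y* - β × Δu.
g_Y = 3.08 - 2.5 × (0.55) = 3.08 - 1.375 = 1.705%, i.e. 1.71% to 2 d.p.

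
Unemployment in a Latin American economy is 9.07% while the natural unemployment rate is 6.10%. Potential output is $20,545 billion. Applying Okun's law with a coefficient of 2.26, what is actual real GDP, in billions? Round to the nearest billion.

$19,166 billion

Unemployment gap = 9.07 - 6.1 = 2.97 points, so the output gap is -2.26 × 2.97 = -6.7122%.
Actual GDP = 20545 × (1 - 6.7122/100) = 20545 × 0.932878 ≈ 19166 billion.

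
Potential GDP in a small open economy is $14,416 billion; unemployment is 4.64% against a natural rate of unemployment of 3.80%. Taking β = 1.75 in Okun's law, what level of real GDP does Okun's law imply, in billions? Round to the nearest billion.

Unemployment gap = 4.64 - 3.8 = 0.84 points, so the output gap is -1.75 × 0.84 = -1.47%.
Actual GDP = 14416 × (1 - 1.47/100) = 14416 × 0.9853 ≈ 14204 billion.

$14,204 billion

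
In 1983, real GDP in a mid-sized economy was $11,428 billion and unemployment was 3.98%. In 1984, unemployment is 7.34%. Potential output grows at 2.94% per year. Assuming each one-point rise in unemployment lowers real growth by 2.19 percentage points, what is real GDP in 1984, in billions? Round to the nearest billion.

Δu = 7.34 - 3.98 = 3.36 points.
Okun's law (growth form): g_Y = g_Y* - β × Δu = 2.94 - 2.19 × (3.36) = 2.94 - 7.3584 = -4.4184%.
Real GDP in the next year = 11428 × (1 - 4.4184/100) = 11428 × 0.955816 ≈ 10923 billion.

$10,923 billion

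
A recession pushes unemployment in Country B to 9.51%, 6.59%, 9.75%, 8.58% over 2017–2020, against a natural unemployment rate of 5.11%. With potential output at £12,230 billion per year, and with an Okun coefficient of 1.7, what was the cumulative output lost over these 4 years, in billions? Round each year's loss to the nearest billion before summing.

£2,909 billion

Year 2017: gap = -1.7 × (9.51 - 5.11) = -7.48%, loss ≈ 12230 × 7.48/100 ≈ 915.
Year 2018: gap = -1.7 × (6.59 - 5.11) = -2.516%, loss ≈ 12230 × 2.516/100 ≈ 308.
Year 2019: gap = -1.7 × (9.75 - 5.11) = -7.888%, loss ≈ 12230 × 7.888/100 ≈ 965.
Year 2020: gap = -1.7 × (8.58 - 5.11) = -5.899%, loss ≈ 12230 × 5.899/100 ≈ 721.
Total lost output = 915 + 308 + 965 + 721 = 2909 billion.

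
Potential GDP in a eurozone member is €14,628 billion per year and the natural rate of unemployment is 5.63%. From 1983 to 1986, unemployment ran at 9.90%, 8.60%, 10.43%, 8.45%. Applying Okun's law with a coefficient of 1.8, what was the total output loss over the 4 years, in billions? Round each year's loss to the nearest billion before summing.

Year 1983: gap = -1.8 × (9.9 - 5.63) = -7.686%, loss ≈ 14628 × 7.686/100 ≈ 1124.
Year 1984: gap = -1.8 × (8.6 - 5.63) = -5.346%, loss ≈ 14628 × 5.346/100 ≈ 782.
Year 1985: gap = -1.8 × (10.43 - 5.63) = -8.64%, loss ≈ 14628 × 8.64/100 ≈ 1264.
Year 1986: gap = -1.8 × (8.45 - 5.63) = -5.076%, loss ≈ 14628 × 5.076/100 ≈ 743.
Total lost output = 1124 + 782 + 1264 + 743 = 3913 billion.

€3,913 billion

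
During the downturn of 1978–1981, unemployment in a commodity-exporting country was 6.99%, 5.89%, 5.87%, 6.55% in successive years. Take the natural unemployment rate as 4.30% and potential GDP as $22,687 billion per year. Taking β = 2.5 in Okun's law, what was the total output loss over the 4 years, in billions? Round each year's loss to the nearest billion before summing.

$4,594 billion

Year 1978: gap = -2.5 × (6.99 - 4.3) = -6.725%, loss ≈ 22687 × 6.725/100 ≈ 1526.
Year 1979: gap = -2.5 × (5.89 - 4.3) = -3.975%, loss ≈ 22687 × 3.975/100 ≈ 902.
Year 1980: gap = -2.5 × (5.87 - 4.3) = -3.925%, loss ≈ 22687 × 3.925/100 ≈ 890.
Year 1981: gap = -2.5 × (6.55 - 4.3) = -5.625%, loss ≈ 22687 × 5.625/100 ≈ 1276.
Total lost output = 1526 + 902 + 890 + 1276 = 4594 billion.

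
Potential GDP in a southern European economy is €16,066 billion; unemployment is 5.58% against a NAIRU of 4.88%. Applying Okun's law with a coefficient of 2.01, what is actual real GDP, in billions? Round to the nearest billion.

€15,840 billion

Unemployment gap = 5.58 - 4.88 = 0.7 points, so the output gap is -2.01 × 0.7 = -1.407%.
Actual GDP = 16066 × (1 - 1.407/100) = 16066 × 0.98593 ≈ 15840 billion.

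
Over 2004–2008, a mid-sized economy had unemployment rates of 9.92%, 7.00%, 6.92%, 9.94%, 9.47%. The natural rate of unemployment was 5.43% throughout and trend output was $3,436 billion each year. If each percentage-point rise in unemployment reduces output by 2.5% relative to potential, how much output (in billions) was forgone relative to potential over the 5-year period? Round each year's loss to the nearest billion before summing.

$1,383 billion

Year 2004: gap = -2.5 × (9.92 - 5.43) = -11.225%, loss ≈ 3436 × 11.225/100 ≈ 386.
Year 2005: gap = -2.5 × (7 - 5.43) = -3.925%, loss ≈ 3436 × 3.925/100 ≈ 135.
Year 2006: gap = -2.5 × (6.92 - 5.43) = -3.725%, loss ≈ 3436 × 3.725/100 ≈ 128.
Year 2007: gap = -2.5 × (9.94 - 5.43) = -11.275%, loss ≈ 3436 × 11.275/100 ≈ 387.
Year 2008: gap = -2.5 × (9.47 - 5.43) = -10.1%, loss ≈ 3436 × 10.1/100 ≈ 347.
Total lost output = 386 + 135 + 128 + 387 + 347 = 1383 billion.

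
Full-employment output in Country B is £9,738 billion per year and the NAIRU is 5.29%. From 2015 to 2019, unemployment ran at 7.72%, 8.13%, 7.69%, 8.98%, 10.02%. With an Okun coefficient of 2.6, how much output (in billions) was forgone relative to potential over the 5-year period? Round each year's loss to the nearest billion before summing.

Year 2015: gap = -2.6 × (7.72 - 5.29) = -6.318%, loss ≈ 9738 × 6.318/100 ≈ 615.
Year 2016: gap = -2.6 × (8.13 - 5.29) = -7.384%, loss ≈ 9738 × 7.384/100 ≈ 719.
Year 2017: gap = -2.6 × (7.69 - 5.29) = -6.24%, loss ≈ 9738 × 6.24/100 ≈ 608.
Year 2018: gap = -2.6 × (8.98 - 5.29) = -9.594%, loss ≈ 9738 × 9.594/100 ≈ 934.
Year 2019: gap = -2.6 × (10.02 - 5.29) = -12.298%, loss ≈ 9738 × 12.298/100 ≈ 1198.
Total lost output = 615 + 719 + 608 + 934 + 1198 = 4074 billion.

£4,074 billion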